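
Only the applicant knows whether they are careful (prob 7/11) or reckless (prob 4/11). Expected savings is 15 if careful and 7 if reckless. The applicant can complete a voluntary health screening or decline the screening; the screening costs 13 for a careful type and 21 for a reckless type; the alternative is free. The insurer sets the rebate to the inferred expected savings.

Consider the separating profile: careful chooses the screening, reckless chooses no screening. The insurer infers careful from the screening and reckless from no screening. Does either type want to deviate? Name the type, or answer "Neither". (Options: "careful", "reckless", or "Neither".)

The screening pays 15; no screening pays 7.
careful: assigned the screening, nets 15 − 13 = 2; deviating to no screening nets 7.
reckless: assigned no screening, nets 7; deviating to the screening nets 15 − 21 = -6.
The careful type gains 5 by deviating.

careful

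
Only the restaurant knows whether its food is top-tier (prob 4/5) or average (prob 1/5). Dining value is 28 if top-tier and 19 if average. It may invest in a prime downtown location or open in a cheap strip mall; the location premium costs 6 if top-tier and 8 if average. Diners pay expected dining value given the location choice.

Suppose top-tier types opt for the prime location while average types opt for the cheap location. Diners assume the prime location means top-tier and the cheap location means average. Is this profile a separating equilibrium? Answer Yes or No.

No

Under these beliefs, the prime location earns price premium 28 and the cheap location earns price premium 19.
top-tier: the prime location nets 28 − 6 = 22; the cheap location nets 19. top-tier prefers the prime location.
average: the prime location nets 28 − 8 = 20; the cheap location nets 19. average would deviate to the prime location.
average has a profitable deviation, so the profile is not an equilibrium.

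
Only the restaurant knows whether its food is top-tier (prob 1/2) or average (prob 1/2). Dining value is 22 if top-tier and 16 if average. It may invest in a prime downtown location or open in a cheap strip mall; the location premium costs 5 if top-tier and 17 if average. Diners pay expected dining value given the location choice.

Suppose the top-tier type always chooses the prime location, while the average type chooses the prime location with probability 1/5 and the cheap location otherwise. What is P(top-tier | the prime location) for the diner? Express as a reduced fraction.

P(the prime location) = (1/2)·1 + (1/2)·(1/5) = 3/5.
By Bayes' rule, P(top-tier | the prime location) = (1/2) / (3/5) = 5/6.

5/6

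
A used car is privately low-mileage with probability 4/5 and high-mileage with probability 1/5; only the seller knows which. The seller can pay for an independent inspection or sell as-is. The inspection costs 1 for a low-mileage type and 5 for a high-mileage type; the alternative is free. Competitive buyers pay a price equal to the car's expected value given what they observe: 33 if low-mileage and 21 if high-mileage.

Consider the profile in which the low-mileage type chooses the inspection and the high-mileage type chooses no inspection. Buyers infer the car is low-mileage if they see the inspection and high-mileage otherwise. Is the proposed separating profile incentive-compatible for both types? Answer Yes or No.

Under these beliefs, the inspection earns price 33 and no inspection earns price 21.
low-mileage: the inspection nets 33 − 1 = 32; no inspection nets 21. low-mileage prefers the inspection.
high-mileage: the inspection nets 33 − 5 = 28; no inspection nets 21. high-mileage would deviate to the inspection.
high-mileage has a profitable deviation, so the profile is not an equilibrium.

No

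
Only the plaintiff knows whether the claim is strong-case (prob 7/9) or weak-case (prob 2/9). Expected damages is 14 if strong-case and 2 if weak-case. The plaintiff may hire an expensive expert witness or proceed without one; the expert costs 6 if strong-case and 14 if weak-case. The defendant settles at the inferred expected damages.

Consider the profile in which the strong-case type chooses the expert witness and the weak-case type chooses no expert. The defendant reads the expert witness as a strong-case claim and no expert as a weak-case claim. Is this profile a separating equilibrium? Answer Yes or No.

Under these beliefs, the expert witness earns settlement 14 and no expert earns settlement 2.
strong-case: the expert witness nets 14 − 6 = 8; no expert nets 2. strong-case prefers the expert witness.
weak-case: the expert witness nets 14 − 14 = 0; no expert nets 2. weak-case prefers no expert.
Neither type deviates, so the separating profile is an equilibrium.

Yes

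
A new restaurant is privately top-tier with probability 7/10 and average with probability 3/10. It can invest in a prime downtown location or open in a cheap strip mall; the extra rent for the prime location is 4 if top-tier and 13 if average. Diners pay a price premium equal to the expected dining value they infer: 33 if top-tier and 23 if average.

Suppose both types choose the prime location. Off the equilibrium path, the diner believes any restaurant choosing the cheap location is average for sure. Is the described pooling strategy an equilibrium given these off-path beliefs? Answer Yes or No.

No

On path, the diner holds the prior and pays 7/10·33 + 3/10·23 = 30. Off path (the cheap location), believing average, it pays 23.
top-tier: the prime location nets 30 − 4 = 26; the cheap location nets 23. top-tier stays.
average: the prime location nets 30 − 13 = 17; the cheap location nets 23. average would deviate.
A type deviates, so pooling fails.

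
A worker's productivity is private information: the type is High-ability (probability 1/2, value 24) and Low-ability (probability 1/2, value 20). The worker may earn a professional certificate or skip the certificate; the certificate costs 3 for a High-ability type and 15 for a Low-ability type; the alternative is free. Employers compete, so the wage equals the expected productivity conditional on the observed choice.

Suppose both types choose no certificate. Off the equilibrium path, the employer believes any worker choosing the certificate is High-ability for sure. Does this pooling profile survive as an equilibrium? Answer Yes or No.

Yes

On path, the employer holds the prior and pays 1/2·24 + 1/2·20 = 22. Off path (the certificate), believing High-ability, it pays 24.
High-ability: no certificate nets 22; the certificate nets 24 − 3 = 21. High-ability stays.
Low-ability: no certificate nets 22; the certificate nets 24 − 15 = 9. Low-ability stays.
No type deviates, so pooling is sustained.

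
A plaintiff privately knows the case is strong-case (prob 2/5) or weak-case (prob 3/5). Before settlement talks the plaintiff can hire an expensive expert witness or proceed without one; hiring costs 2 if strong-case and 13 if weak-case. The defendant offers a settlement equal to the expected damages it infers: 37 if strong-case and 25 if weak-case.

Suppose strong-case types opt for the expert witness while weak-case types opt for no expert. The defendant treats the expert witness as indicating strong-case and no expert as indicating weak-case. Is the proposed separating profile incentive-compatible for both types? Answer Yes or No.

Yes

Under these beliefs, the expert witness earns settlement 37 and no expert earns settlement 25.
strong-case: the expert witness nets 37 − 2 = 35; no expert nets 25. strong-case prefers the expert witness.
weak-case: the expert witness nets 37 − 13 = 24; no expert nets 25. weak-case prefers no expert.
Neither type deviates, so the separating profile is an equilibrium.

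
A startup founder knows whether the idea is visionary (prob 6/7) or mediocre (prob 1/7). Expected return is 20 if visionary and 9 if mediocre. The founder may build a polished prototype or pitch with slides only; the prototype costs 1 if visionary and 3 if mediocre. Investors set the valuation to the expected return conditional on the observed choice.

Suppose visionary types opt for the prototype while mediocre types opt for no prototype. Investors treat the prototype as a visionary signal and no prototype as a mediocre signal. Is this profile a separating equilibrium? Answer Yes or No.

No

Under these beliefs, the prototype earns valuation 20 and no prototype earns valuation 9.
visionary: the prototype nets 20 − 1 = 19; no prototype nets 9. visionary prefers the prototype.
mediocre: the prototype nets 20 − 3 = 17; no prototype nets 9. mediocre would deviate to the prototype.
mediocre has a profitable deviation, so the profile is not an equilibrium.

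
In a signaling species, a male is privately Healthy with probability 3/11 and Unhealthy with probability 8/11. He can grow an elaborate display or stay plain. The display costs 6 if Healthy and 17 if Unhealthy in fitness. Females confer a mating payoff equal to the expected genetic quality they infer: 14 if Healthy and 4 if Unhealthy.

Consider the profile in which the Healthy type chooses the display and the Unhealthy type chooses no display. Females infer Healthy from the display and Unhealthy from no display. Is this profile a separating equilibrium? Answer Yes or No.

Under these beliefs, the display earns mating payoff 14 and no display earns mating payoff 4.
Healthy: the display nets 14 − 6 = 8; no display nets 4. Healthy prefers the display.
Unhealthy: the display nets 14 − 17 = -3; no display nets 4. Unhealthy prefers no display.
Neither type deviates, so the separating profile is an equilibrium.

Yes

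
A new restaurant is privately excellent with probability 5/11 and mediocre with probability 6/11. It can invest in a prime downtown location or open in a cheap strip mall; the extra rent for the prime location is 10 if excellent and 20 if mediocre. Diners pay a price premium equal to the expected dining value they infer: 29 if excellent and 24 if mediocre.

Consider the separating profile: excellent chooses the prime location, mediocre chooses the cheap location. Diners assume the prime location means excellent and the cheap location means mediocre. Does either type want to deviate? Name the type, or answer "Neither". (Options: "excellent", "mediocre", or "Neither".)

The prime location pays 29; the cheap location pays 24.
excellent: assigned the prime location, nets 29 − 10 = 19; deviating to the cheap location nets 24.
mediocre: assigned the cheap location, nets 24; deviating to the prime location nets 29 − 20 = 9.
The excellent type gains 5 by deviating.

excellent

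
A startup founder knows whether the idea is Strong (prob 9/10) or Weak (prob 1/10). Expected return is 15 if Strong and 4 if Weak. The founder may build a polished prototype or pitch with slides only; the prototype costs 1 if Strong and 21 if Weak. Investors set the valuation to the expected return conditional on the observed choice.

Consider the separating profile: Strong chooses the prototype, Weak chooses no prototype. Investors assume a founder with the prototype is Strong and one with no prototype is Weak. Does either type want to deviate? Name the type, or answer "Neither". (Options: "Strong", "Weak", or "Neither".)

Neither

The prototype pays 15; no prototype pays 4.
Strong: assigned the prototype, nets 15 − 1 = 14; deviating to no prototype nets 4.
Weak: assigned no prototype, nets 4; deviating to the prototype nets 15 − 21 = -6.
Both types strictly prefer their assigned action; no profitable deviation.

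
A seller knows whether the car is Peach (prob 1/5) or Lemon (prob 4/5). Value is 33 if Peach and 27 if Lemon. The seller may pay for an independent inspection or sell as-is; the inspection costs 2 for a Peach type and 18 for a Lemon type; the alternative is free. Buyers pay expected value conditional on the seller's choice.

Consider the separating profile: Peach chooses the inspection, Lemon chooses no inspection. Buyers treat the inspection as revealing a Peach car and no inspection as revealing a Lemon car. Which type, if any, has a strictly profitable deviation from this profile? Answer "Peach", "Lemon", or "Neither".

Neither

The inspection pays 33; no inspection pays 27.
Peach: assigned the inspection, nets 33 − 2 = 31; deviating to no inspection nets 27.
Lemon: assigned no inspection, nets 27; deviating to the inspection nets 33 − 18 = 15.
Both types strictly prefer their assigned action; no profitable deviation.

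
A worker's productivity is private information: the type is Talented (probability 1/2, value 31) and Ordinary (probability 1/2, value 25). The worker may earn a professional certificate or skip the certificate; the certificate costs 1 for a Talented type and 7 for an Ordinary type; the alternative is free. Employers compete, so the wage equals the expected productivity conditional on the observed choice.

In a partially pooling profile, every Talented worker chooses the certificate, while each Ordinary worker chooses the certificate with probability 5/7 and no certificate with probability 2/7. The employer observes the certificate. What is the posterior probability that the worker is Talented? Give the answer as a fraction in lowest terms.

P(the certificate) = (1/2)·1 + (1/2)·(5/7) = 6/7.
By Bayes' rule, P(Talented | the certificate) = (1/2) / (6/7) = 7/12.

7/12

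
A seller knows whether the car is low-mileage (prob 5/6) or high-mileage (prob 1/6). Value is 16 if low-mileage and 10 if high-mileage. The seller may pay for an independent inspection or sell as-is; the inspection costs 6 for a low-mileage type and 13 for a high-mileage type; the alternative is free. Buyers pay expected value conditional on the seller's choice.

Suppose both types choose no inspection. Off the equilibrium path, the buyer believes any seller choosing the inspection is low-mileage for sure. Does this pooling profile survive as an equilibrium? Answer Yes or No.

On path, the buyer holds the prior and pays 5/6·16 + 1/6·10 = 15. Off path (the inspection), believing low-mileage, it pays 16.
low-mileage: no inspection nets 15; the inspection nets 16 − 6 = 10. low-mileage stays.
high-mileage: no inspection nets 15; the inspection nets 16 − 13 = 3. high-mileage stays.
No type deviates, so pooling is sustained.

Yes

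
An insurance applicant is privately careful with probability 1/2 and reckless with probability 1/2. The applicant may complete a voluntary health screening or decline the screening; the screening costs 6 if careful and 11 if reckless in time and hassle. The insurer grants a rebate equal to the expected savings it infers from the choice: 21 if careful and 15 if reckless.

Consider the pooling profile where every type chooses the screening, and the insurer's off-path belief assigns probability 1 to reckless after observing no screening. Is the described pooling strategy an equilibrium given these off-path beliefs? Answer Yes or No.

No

On path, the insurer holds the prior and pays 1/2·21 + 1/2·15 = 18. Off path (no screening), believing reckless, it pays 15.
careful: the screening nets 18 − 6 = 12; no screening nets 15. careful would deviate.
reckless: the screening nets 18 − 11 = 7; no screening nets 15. reckless would deviate.
A type deviates, so pooling fails.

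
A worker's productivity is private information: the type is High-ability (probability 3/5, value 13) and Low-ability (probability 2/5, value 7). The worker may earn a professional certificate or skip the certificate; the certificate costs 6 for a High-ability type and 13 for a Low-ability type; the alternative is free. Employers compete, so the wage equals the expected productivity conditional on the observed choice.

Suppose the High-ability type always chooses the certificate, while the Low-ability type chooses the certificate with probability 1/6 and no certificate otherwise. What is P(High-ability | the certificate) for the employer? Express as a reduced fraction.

9/10

P(the certificate) = (3/5)·1 + (2/5)·(1/6) = 2/3.
By Bayes' rule, P(High-ability | the certificate) = (3/5) / (2/3) = 9/10.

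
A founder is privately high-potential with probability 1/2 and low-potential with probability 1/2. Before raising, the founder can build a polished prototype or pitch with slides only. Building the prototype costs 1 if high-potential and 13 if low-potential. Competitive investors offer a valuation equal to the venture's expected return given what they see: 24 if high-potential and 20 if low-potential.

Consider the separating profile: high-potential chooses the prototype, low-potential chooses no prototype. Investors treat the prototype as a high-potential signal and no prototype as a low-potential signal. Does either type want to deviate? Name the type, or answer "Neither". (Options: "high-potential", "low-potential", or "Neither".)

Neither

The prototype pays 24; no prototype pays 20.
high-potential: assigned the prototype, nets 24 − 1 = 23; deviating to no prototype nets 20.
low-potential: assigned no prototype, nets 20; deviating to the prototype nets 24 − 13 = 11.
Both types strictly prefer their assigned action; no profitable deviation.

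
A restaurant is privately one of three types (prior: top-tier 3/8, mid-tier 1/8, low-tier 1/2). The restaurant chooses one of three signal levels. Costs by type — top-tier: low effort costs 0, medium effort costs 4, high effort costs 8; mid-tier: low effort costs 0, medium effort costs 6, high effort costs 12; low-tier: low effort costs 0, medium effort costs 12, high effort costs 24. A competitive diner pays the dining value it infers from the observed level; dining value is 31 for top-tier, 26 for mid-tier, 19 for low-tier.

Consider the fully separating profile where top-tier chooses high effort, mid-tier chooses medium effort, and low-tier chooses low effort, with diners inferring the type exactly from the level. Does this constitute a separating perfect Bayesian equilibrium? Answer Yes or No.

Yes

Separating price premiums: high effort → 31, medium effort → 26, low effort → 19.
top-tier (assigned high effort): low effort: 19 − 0 = 19; medium effort: 26 − 4 = 22; high effort: 31 − 8 = 23. top-tier stays.
mid-tier (assigned medium effort): low effort: 19 − 0 = 19; medium effort: 26 − 6 = 20; high effort: 31 − 12 = 19. mid-tier stays.
low-tier (assigned low effort): low effort: 19 − 0 = 19; medium effort: 26 − 12 = 14; high effort: 31 − 24 = 7. low-tier stays.
Every type prefers its assigned level; separation holds.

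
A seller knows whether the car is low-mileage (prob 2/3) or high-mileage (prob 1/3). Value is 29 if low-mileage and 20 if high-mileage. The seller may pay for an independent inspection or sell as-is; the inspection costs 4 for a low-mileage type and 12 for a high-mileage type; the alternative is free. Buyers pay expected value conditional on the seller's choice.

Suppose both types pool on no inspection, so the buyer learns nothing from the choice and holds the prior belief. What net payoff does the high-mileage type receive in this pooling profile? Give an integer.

26

Pooled price = 2/3·29 + 1/3·20 = 26.
high-mileage pays no cost for no inspection, so net payoff = 26.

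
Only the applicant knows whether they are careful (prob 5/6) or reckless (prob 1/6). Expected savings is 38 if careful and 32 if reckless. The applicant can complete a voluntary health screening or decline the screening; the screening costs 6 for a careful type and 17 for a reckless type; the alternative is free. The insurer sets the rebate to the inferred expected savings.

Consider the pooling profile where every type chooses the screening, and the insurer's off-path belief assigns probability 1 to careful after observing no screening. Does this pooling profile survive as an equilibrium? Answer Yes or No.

On path, the insurer holds the prior and pays 5/6·38 + 1/6·32 = 37. Off path (no screening), believing careful, it pays 38.
careful: the screening nets 37 − 6 = 31; no screening nets 38. careful would deviate.
reckless: the screening nets 37 − 17 = 20; no screening nets 38. reckless would deviate.
A type deviates, so pooling fails.

No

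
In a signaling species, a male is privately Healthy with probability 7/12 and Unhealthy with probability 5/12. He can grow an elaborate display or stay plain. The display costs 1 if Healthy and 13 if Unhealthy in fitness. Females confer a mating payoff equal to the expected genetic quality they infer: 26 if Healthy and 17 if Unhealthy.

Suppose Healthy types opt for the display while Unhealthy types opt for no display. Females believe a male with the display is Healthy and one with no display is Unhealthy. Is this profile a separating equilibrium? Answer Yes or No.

Yes

Under these beliefs, the display earns mating payoff 26 and no display earns mating payoff 17.
Healthy: the display nets 26 − 1 = 25; no display nets 17. Healthy prefers the display.
Unhealthy: the display nets 26 − 13 = 13; no display nets 17. Unhealthy prefers no display.
Neither type deviates, so the separating profile is an equilibrium.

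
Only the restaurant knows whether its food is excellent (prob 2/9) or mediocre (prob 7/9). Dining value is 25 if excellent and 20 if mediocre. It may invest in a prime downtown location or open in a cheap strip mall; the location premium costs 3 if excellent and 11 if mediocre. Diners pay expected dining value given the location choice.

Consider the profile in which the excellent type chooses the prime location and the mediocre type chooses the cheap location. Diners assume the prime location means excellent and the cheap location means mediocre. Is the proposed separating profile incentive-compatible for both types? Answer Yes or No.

Yes

Under these beliefs, the prime location earns price premium 25 and the cheap location earns price premium 20.
excellent: the prime location nets 25 − 3 = 22; the cheap location nets 20. excellent prefers the prime location.
mediocre: the prime location nets 25 − 11 = 14; the cheap location nets 20. mediocre prefers the cheap location.
Neither type deviates, so the separating profile is an equilibrium.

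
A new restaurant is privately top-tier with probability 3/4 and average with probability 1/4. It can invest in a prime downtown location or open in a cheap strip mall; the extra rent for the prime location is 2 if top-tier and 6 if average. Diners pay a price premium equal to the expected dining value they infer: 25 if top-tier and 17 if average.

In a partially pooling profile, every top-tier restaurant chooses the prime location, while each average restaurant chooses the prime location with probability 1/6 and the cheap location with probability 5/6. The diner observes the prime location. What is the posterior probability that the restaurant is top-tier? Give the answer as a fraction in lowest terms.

18/19

P(the prime location) = (3/4)·1 + (1/4)·(1/6) = 19/24.
By Bayes' rule, P(top-tier | the prime location) = (3/4) / (19/24) = 18/19.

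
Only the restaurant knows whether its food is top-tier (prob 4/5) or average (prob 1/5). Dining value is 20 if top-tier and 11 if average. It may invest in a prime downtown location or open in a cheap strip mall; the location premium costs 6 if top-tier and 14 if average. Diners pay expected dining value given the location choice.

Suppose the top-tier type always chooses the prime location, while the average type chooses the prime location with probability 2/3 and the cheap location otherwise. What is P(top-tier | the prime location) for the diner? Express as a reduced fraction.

6/7

P(the prime location) = (4/5)·1 + (1/5)·(2/3) = 14/15.
By Bayes' rule, P(top-tier | the prime location) = (4/5) / (14/15) = 6/7.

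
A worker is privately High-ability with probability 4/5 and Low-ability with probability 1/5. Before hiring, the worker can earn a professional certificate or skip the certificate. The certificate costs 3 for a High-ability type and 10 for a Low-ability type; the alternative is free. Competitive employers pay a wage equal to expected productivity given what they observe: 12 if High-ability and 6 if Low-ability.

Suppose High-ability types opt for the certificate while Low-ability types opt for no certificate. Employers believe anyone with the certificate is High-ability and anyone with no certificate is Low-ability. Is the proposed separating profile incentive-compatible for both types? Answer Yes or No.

Under these beliefs, the certificate earns wage 12 and no certificate earns wage 6.
High-ability: the certificate nets 12 − 3 = 9; no certificate nets 6. High-ability prefers the certificate.
Low-ability: the certificate nets 12 − 10 = 2; no certificate nets 6. Low-ability prefers no certificate.
Neither type deviates, so the separating profile is an equilibrium.

Yes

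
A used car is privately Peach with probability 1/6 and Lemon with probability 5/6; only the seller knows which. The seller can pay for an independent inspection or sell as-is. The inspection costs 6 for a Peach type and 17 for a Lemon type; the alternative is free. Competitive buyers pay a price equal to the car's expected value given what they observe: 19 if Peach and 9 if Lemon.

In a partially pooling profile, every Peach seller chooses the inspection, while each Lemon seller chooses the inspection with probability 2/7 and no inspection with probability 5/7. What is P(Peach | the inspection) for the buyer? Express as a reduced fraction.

7/17

P(the inspection) = (1/6)·1 + (5/6)·(2/7) = 17/42.
By Bayes' rule, P(Peach | the inspection) = (1/6) / (17/42) = 7/17.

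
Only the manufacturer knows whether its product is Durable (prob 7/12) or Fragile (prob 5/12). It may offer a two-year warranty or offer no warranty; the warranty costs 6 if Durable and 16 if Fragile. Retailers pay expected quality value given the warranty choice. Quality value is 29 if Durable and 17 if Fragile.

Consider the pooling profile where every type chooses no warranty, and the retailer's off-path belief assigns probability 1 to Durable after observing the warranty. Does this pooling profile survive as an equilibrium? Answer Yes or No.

On path, the retailer holds the prior and pays 7/12·29 + 5/12·17 = 24. Off path (the warranty), believing Durable, it pays 29.
Durable: no warranty nets 24; the warranty nets 29 − 6 = 23. Durable stays.
Fragile: no warranty nets 24; the warranty nets 29 − 16 = 13. Fragile stays.
No type deviates, so pooling is sustained.

Yes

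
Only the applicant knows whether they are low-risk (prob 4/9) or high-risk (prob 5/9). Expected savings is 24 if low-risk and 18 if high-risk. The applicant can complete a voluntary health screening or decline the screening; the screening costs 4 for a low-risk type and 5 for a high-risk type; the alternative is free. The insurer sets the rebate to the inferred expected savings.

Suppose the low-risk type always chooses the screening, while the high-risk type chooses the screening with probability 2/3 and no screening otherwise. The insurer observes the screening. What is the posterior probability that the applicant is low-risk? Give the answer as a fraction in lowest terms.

6/11

P(the screening) = (4/9)·1 + (5/9)·(2/3) = 22/27.
By Bayes' rule, P(low-risk | the screening) = (4/9) / (22/27) = 6/11.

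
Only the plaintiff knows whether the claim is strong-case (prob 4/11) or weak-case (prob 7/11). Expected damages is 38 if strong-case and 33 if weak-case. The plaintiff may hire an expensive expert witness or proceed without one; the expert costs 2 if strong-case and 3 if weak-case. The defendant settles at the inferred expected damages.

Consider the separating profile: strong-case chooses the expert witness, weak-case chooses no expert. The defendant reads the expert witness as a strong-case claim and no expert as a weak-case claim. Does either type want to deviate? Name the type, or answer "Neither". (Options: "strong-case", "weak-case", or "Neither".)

The expert witness pays 38; no expert pays 33.
strong-case: assigned the expert witness, nets 38 − 2 = 36; deviating to no expert nets 33.
weak-case: assigned no expert, nets 33; deviating to the expert witness nets 38 − 3 = 35.
The weak-case type gains 2 by deviating.

weak-case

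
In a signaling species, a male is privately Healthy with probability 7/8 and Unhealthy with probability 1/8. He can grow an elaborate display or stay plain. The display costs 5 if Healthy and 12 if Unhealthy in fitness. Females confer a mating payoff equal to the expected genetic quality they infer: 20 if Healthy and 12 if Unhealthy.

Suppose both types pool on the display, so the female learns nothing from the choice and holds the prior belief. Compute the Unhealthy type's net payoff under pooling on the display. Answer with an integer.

Pooled mating payoff = 7/8·20 + 1/8·12 = 19.
Unhealthy pays cost 12 for the display, so net payoff = 19 − 12 = 7.

7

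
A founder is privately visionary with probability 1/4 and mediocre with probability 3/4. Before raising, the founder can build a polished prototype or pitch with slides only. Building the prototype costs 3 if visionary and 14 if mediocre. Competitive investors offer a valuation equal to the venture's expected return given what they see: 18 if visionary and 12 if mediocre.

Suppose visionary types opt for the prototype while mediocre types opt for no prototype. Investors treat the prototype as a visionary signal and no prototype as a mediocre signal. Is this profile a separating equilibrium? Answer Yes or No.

Under these beliefs, the prototype earns valuation 18 and no prototype earns valuation 12.
visionary: the prototype nets 18 − 3 = 15; no prototype nets 12. visionary prefers the prototype.
mediocre: the prototype nets 18 − 14 = 4; no prototype nets 12. mediocre prefers no prototype.
Neither type deviates, so the separating profile is an equilibrium.

Yes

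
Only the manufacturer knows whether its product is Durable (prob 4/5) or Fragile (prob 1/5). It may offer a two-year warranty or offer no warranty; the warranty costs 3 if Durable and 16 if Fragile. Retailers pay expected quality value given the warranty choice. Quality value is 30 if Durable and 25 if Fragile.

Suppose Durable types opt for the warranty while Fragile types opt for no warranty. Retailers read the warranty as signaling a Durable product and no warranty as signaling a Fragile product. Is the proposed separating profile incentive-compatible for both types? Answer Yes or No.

Under these beliefs, the warranty earns price 30 and no warranty earns price 25.
Durable: the warranty nets 30 − 3 = 27; no warranty nets 25. Durable prefers the warranty.
Fragile: the warranty nets 30 − 16 = 14; no warranty nets 25. Fragile prefers no warranty.
Neither type deviates, so the separating profile is an equilibrium.

Yes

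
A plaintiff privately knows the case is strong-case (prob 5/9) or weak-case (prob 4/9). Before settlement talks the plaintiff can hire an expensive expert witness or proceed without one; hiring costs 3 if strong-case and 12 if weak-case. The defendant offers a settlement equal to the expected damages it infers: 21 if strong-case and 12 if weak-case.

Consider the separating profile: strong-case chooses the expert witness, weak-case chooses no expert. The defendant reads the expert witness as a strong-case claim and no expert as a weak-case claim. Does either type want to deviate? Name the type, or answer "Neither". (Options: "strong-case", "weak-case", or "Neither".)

The expert witness pays 21; no expert pays 12.
strong-case: assigned the expert witness, nets 21 − 3 = 18; deviating to no expert nets 12.
weak-case: assigned no expert, nets 12; deviating to the expert witness nets 21 − 12 = 9.
Both types strictly prefer their assigned action; no profitable deviation.

Neither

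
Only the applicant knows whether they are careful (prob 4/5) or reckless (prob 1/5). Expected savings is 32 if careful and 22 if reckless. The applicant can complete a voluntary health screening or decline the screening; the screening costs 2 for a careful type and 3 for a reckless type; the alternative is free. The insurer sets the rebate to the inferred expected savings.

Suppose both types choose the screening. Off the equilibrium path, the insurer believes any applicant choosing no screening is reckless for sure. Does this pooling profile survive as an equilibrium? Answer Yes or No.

Yes

On path, the insurer holds the prior and pays 4/5·32 + 1/5·22 = 30. Off path (no screening), believing reckless, it pays 22.
careful: the screening nets 30 − 2 = 28; no screening nets 22. careful stays.
reckless: the screening nets 30 − 3 = 27; no screening nets 22. reckless stays.
No type deviates, so pooling is sustained.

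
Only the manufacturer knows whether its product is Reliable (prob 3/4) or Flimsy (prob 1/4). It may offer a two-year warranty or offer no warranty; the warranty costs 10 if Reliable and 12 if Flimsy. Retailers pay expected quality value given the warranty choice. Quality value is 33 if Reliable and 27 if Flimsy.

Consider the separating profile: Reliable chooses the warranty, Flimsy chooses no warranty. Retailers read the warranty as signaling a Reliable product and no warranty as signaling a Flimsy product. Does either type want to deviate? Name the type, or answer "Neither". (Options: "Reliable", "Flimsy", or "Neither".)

The warranty pays 33; no warranty pays 27.
Reliable: assigned the warranty, nets 33 − 10 = 23; deviating to no warranty nets 27.
Flimsy: assigned no warranty, nets 27; deviating to the warranty nets 33 − 12 = 21.
The Reliable type gains 4 by deviating.

Reliable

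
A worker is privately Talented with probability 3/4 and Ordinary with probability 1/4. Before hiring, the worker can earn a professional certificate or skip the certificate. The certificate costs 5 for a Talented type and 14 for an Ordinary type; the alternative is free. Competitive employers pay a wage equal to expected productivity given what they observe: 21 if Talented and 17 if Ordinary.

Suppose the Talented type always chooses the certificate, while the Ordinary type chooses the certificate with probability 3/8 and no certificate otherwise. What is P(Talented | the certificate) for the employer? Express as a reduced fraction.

8/9

P(the certificate) = (3/4)·1 + (1/4)·(3/8) = 27/32.
By Bayes' rule, P(Talented | the certificate) = (3/4) / (27/32) = 8/9.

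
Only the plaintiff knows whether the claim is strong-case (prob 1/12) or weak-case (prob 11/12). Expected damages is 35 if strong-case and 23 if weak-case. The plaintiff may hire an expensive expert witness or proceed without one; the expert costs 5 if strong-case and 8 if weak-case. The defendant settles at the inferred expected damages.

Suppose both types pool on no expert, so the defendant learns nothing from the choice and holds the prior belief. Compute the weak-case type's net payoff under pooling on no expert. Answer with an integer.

24

Pooled settlement = 1/12·35 + 11/12·23 = 24.
weak-case pays no cost for no expert, so net payoff = 24.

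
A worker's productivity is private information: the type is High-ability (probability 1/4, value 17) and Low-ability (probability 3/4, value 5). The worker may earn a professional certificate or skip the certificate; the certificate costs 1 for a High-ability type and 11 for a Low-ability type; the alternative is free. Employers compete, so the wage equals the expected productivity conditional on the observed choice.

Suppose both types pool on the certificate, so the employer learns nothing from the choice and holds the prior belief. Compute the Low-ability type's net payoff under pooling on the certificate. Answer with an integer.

-3

Pooled wage = 1/4·17 + 3/4·5 = 8.
Low-ability pays cost 11 for the certificate, so net payoff = 8 − 11 = -3.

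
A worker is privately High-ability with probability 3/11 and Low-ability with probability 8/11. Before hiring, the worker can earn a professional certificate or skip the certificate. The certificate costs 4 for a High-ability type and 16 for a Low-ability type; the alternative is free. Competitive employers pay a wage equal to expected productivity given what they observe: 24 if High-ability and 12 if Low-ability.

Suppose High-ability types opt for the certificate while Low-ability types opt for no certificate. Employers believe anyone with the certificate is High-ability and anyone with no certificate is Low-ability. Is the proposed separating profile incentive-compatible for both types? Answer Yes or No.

Under these beliefs, the certificate earns wage 24 and no certificate earns wage 12.
High-ability: the certificate nets 24 − 4 = 20; no certificate nets 12. High-ability prefers the certificate.
Low-ability: the certificate nets 24 − 16 = 8; no certificate nets 12. Low-ability prefers no certificate.
Neither type deviates, so the separating profile is an equilibrium.

Yes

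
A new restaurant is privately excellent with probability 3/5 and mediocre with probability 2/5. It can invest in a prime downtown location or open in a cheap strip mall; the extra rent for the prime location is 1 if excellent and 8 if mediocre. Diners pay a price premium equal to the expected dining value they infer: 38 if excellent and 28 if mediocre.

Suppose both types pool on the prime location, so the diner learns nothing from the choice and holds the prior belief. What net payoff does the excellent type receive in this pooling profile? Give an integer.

33

Pooled price premium = 3/5·38 + 2/5·28 = 34.
excellent pays cost 1 for the prime location, so net payoff = 34 − 1 = 33.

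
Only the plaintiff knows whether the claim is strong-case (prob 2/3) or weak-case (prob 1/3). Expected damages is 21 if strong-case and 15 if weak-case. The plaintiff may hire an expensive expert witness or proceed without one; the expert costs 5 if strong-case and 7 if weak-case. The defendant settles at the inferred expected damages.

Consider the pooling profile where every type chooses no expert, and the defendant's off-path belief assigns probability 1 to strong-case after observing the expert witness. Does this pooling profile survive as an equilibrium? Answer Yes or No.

Yes

On path, the defendant holds the prior and pays 2/3·21 + 1/3·15 = 19. Off path (the expert witness), believing strong-case, it pays 21.
strong-case: no expert nets 19; the expert witness nets 21 − 5 = 16. strong-case stays.
weak-case: no expert nets 19; the expert witness nets 21 − 7 = 14. weak-case stays.
No type deviates, so pooling is sustained.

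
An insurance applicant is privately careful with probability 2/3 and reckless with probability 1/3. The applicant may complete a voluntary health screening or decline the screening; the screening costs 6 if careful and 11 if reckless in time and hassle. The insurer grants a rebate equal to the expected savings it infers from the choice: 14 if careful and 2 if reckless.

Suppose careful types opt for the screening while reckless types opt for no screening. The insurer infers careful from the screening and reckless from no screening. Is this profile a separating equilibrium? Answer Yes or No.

Under these beliefs, the screening earns rebate 14 and no screening earns rebate 2.
careful: the screening nets 14 − 6 = 8; no screening nets 2. careful prefers the screening.
reckless: the screening nets 14 − 11 = 3; no screening nets 2. reckless would deviate to the screening.
reckless has a profitable deviation, so the profile is not an equilibrium.

No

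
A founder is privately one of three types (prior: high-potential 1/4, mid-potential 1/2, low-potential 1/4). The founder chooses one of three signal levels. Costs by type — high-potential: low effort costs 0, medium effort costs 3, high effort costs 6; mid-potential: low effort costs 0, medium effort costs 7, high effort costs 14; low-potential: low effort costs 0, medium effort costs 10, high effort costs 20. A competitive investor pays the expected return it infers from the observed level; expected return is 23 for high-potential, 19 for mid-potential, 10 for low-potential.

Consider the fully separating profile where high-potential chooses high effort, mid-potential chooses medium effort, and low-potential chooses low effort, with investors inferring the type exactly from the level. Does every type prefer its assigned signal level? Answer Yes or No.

Yes

Separating valuations: high effort → 23, medium effort → 19, low effort → 10.
high-potential (assigned high effort): low effort: 10 − 0 = 10; medium effort: 19 − 3 = 16; high effort: 23 − 6 = 17. high-potential stays.
mid-potential (assigned medium effort): low effort: 10 − 0 = 10; medium effort: 19 − 7 = 12; high effort: 23 − 14 = 9. mid-potential stays.
low-potential (assigned low effort): low effort: 10 − 0 = 10; medium effort: 19 − 10 = 9; high effort: 23 − 20 = 3. low-potential stays.
Every type prefers its assigned level; separation holds.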